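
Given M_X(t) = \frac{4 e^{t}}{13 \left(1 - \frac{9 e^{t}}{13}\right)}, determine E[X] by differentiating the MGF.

To find E[X], compute M^(1)(0):
M^(1)(t) = \frac{4 e^{t}}{13 \left(1 - \frac{9 e^{t}}{13}\right)} + \frac{36 e^{2 t}}{169 \left(1 - \frac{9 e^{t}}{13}\right)^{2}}
M^(1)(0) = \frac{13}{4}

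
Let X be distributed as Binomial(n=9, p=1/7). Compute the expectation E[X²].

Using the identity E[X²] = Var(X) + (E[X])²:
E[X] = \frac{9}{7}
Var(X) = \frac{54}{49}
E[X²] = \frac{54}{49} + (\frac{9}{7})²
= \frac{135}{49}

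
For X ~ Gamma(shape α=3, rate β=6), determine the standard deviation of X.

For X ~ Gamma(shape α=3, rate β=6):
Var(X) = \frac{1}{12}
SD(X) = √(Var(X)) = √(\frac{1}{12}) = \frac{\sqrt{3}}{6}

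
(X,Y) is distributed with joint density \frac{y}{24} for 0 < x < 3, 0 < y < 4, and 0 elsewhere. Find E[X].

f_X(x) = ∫_0^4 \frac{y}{24} dy = \frac{1}{3}
E[X] = ∫_0^3 x × (\frac{1}{3}) dx = \frac{3}{2}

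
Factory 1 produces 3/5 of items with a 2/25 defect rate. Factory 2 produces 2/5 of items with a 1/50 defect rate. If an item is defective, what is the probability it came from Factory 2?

Using Bayes' theorem:
P(F1) = 3/5, P(D|F1) = 2/25
P(F2) = 2/5, P(D|F2) = 1/50
P(D) = P(D|F1)P(F1) + P(D|F2)P(F2)
     = \frac{7}{125}
P(F2|D) = P(D|F2)P(F2) / P(D)
= \frac{1}{7}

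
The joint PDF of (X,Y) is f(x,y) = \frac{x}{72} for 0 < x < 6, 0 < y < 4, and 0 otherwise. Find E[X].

f_X(x) = ∫_0^4 \frac{x}{72} dy = \frac{x}{18}
E[X] = ∫_0^6 x × (\frac{x}{18}) dx = 4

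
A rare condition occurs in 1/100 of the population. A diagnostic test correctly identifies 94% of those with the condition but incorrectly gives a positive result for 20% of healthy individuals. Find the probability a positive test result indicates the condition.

Let D = the rare event, + = positive/flagged.
P(D) = 1/100
P(+|D) = 94/100 = 47/50
P(+|D') = 20/100 = 1/5
P(+) = P(+|D)P(D) + P(+|D')P(D')
     = \frac{47}{50} × \frac{1}{100} + \frac{1}{5} × \frac{99}{100}
     = \frac{1037}{5000}
P(D|+) = P(+|D)P(D)/P(+) = \frac{47}{1037}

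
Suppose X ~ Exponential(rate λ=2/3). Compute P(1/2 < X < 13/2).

P(1/2 < X < 13/2) = ∫_{1/2}^{13/2} f(x) dx
where f(x) = \frac{2 e^{- \frac{2 x}{3}}}{3}
= - \frac{1 - e^{4}}{e^{\frac{13}{3}}}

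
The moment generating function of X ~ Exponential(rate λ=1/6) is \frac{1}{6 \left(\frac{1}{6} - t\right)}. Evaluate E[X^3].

To find E[X^3], compute M^(3)(0):
M^(1)(t) = \frac{1}{6 \left(\frac{1}{6} - t\right)^{2}}
M^(2)(t) = \frac{1}{3 \left(\frac{1}{6} - t\right)^{3}}
M^(3)(t) = \frac{1}{\left(\frac{1}{6} - t\right)^{4}}
M^(3)(0) = 1296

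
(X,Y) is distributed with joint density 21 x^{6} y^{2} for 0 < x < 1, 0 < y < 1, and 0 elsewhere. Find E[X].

E[X] = ∫_0^1 ∫_0^1 x × f(x,y) dy dx
= ∫_0^1 ∫_0^1 x × (21 x^{6} y^{2}) dy dx
= \frac{7}{8}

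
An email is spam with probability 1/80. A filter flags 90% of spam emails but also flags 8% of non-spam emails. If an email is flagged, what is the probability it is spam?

Let D = the rare event, + = positive/flagged.
P(D) = 1/80
P(+|D) = 90/100 = 9/10
P(+|D') = 8/100 = 2/25
P(+) = P(+|D)P(D) + P(+|D')P(D')
     = \frac{9}{10} × \frac{1}{80} + \frac{2}{25} × \frac{79}{80}
     = \frac{361}{4000}
P(D|+) = P(+|D)P(D)/P(+) = \frac{45}{361}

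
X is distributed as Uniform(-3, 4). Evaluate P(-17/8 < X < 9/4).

P(-17/8 < X < 9/4) = ∫_{-17/8}^{9/4} f(x) dx
where f(x) = \frac{1}{7}
= \frac{5}{8}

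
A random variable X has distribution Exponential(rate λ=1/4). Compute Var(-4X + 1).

For X ~ Exponential(rate λ=1/4):
Var(X) = 16
Var(-4X + 1) = (-4)² × Var(X) = 16 × 16 = 256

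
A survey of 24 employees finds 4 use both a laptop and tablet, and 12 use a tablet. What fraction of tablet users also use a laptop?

P(A ∩ B) = 4/24 = 1/6
P(B) = 12/24 = 1/2
P(A|B) = P(A ∩ B) / P(B) = (1/6) / (1/2) = 1/3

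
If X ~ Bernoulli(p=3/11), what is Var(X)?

For X ~ Bernoulli(p=3/11):
Var(X) = \frac{24}{121}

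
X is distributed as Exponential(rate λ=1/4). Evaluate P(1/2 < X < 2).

P(1/2 < X < 2) = ∫_{1/2}^{2} f(x) dx
where f(x) = \frac{e^{- \frac{x}{4}}}{4}
= - \frac{1}{e^{\frac{1}{2}}} + e^{- \frac{1}{8}}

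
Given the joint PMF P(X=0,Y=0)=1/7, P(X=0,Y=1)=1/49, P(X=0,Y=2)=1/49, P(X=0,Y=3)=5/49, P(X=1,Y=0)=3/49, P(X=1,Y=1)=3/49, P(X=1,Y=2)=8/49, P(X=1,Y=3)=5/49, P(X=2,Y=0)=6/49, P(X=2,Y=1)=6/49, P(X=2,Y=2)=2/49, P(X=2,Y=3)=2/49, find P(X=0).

P(X=0) = P(X=0,Y=0) + P(X=0,Y=1) + P(X=0,Y=2) + P(X=0,Y=3)
= 1/7 + 1/49 + 1/49 + 5/49
= 2/7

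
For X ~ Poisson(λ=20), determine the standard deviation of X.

For X ~ Poisson(λ=20):
Var(X) = 20
SD(X) = √(Var(X)) = √(20) = 2 \sqrt{5}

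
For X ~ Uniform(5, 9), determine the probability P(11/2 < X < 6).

P(11/2 < X < 6) = ∫_{11/2}^{6} f(x) dx
where f(x) = \frac{1}{4}
= \frac{1}{8}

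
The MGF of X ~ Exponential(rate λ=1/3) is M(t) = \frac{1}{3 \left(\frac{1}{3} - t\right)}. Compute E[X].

To find E[X], compute M^(1)(0):
M^(1)(t) = \frac{1}{3 \left(\frac{1}{3} - t\right)^{2}}
M^(1)(0) = 3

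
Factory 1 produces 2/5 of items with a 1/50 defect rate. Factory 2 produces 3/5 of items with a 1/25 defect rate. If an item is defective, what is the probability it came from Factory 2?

Using Bayes' theorem:
P(F1) = 2/5, P(D|F1) = 1/50
P(F2) = 3/5, P(D|F2) = 1/25
P(D) = P(D|F1)P(F1) + P(D|F2)P(F2)
     = \frac{4}{125}
P(F2|D) = P(D|F2)P(F2) / P(D)
= \frac{3}{4}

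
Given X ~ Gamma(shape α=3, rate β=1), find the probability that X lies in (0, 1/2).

P(0 < X < 1/2) = ∫_{0}^{1/2} f(x) dx
where f(x) = \frac{x^{2} e^{- x}}{2}
= 1 - \frac{13}{8 e^{\frac{1}{2}}}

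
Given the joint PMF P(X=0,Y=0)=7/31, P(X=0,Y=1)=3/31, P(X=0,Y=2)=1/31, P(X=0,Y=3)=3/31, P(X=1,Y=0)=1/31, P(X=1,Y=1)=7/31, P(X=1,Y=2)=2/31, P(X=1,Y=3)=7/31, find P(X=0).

P(X=0) = P(X=0,Y=0) + P(X=0,Y=1) + P(X=0,Y=2) + P(X=0,Y=3)
= 7/31 + 3/31 + 1/31 + 3/31
= 14/31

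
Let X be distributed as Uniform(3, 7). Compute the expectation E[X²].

Using the identity E[X²] = Var(X) + (E[X])²:
E[X] = 5
Var(X) = \frac{4}{3}
E[X²] = \frac{4}{3} + (5)²
= \frac{79}{3}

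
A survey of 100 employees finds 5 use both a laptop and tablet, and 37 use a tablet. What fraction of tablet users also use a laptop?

P(A ∩ B) = 5/100 = 1/20
P(B) = 37/100
P(A|B) = P(A ∩ B) / P(B) = (1/20) / (37/100) = 5/37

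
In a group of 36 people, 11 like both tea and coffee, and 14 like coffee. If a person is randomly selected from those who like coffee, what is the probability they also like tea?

P(A ∩ B) = 11/36
P(B) = 14/36 = 7/18
P(A|B) = P(A ∩ B) / P(B) = (11/36) / (7/18) = 11/14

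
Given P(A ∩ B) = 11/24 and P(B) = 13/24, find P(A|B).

P(A|B) = P(A ∩ B) / P(B)
= (11/24) / (13/24)
= 11/13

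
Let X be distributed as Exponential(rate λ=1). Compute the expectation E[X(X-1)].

E[X(X-1)] = E[X² - X] = E[X²] - E[X]
E[X] = 1
E[X²] = Var(X) + (E[X])² = 1 + (1)² = 2
E[X(X-1)] = 2 - 1 = 1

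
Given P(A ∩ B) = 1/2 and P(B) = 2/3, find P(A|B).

P(A|B) = P(A ∩ B) / P(B)
= (1/2) / (2/3)
= 3/4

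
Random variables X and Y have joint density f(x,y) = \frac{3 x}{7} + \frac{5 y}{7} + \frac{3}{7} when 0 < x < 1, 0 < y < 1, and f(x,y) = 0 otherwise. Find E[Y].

E[Y] = ∫_0^1 ∫_0^1 y × f(x,y) dx dy
= \frac{47}{84}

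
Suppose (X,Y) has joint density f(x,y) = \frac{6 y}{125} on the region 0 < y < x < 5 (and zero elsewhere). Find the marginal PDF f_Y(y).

f_Y(y) = ∫_y^5 \frac{6 y}{125} dx = \frac{6 y \left(5 - y\right)}{125}
for 0 < y < 5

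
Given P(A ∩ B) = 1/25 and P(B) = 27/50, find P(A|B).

P(A|B) = P(A ∩ B) / P(B)
= (1/25) / (27/50)
= 2/27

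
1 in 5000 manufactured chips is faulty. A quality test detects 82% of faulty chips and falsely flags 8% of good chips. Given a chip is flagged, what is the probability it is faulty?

Let D = the rare event, + = positive/flagged.
P(D) = 1/5000
P(+|D) = 82/100 = 41/50
P(+|D') = 8/100 = 2/25
P(+) = P(+|D)P(D) + P(+|D')P(D')
     = \frac{41}{50} × \frac{1}{5000} + \frac{2}{25} × \frac{4999}{5000}
     = \frac{20037}{250000}
P(D|+) = P(+|D)P(D)/P(+) = \frac{41}{20037}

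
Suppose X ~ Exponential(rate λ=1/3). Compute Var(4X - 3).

For X ~ Exponential(rate λ=1/3):
Var(X) = 9
Var(4X - 3) = (4)² × Var(X) = 16 × 9 = 144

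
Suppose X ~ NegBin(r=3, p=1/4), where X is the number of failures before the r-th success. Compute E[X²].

Using the identity E[X²] = Var(X) + (E[X])²:
E[X] = 9
Var(X) = 36
E[X²] = 36 + (9)²
= 117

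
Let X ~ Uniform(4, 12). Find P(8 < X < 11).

P(8 < X < 11) = ∫_{8}^{11} f(x) dx
where f(x) = \frac{1}{8}
= \frac{3}{8}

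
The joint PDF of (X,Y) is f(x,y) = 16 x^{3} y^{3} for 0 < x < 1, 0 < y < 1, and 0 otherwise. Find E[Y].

E[Y] = ∫_0^1 ∫_0^1 y × f(x,y) dx dy
= \frac{4}{5}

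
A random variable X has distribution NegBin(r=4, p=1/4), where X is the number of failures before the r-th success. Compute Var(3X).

For X ~ NegBin(r=4, p=1/4), where X is the number of failures before the r-th success:
Var(X) = 48
Var(3X) = (3)² × Var(X) = 9 × 48 = 432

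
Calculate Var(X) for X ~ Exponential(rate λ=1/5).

For X ~ Exponential(rate λ=1/5):
Var(X) = 25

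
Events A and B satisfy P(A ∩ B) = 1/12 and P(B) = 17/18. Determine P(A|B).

P(A|B) = P(A ∩ B) / P(B)
= (1/12) / (17/18)
= 3/34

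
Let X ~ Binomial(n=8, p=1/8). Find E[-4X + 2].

For X ~ Binomial(n=8, p=1/8):
E[X] = 1
E[-4X + 2] = -4 × E[X] + 2 = -2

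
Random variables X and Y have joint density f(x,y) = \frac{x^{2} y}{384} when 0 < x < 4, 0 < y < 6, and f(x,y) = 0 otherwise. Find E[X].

f_X(x) = ∫_0^6 \frac{x^{2} y}{384} dy = \frac{3 x^{2}}{64}
E[X] = ∫_0^4 x × (\frac{3 x^{2}}{64}) dx = 3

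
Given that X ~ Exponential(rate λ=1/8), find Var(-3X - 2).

For X ~ Exponential(rate λ=1/8):
Var(X) = 64
Var(-3X - 2) = (-3)² × Var(X) = 9 × 64 = 576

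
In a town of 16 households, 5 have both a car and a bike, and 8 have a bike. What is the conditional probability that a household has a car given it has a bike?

P(A ∩ B) = 5/16
P(B) = 8/16 = 1/2
P(A|B) = P(A ∩ B) / P(B) = (5/16) / (1/2) = 5/8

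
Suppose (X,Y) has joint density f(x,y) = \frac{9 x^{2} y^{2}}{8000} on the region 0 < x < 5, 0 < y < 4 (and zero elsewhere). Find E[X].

f_X(x) = ∫_0^4 \frac{9 x^{2} y^{2}}{8000} dy = \frac{3 x^{2}}{125}
E[X] = ∫_0^5 x × (\frac{3 x^{2}}{125}) dx = \frac{15}{4}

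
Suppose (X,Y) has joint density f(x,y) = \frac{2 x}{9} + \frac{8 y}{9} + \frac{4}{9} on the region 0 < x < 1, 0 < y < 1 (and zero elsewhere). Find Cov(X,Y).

E[XY] = ∫∫ xy × f(x,y) dx dy = \frac{8}{27}
E[X] = \frac{14}{27}
E[Y] = \frac{31}{54}
Cov(X,Y) = E[XY] - E[X]E[Y] = - \frac{1}{729}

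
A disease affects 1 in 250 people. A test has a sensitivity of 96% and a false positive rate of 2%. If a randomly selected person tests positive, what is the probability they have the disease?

Let D = the rare event, + = positive/flagged.
P(D) = 1/250
P(+|D) = 96/100 = 24/25
P(+|D') = 2/100 = 1/50
P(+) = P(+|D)P(D) + P(+|D')P(D')
     = \frac{24}{25} × \frac{1}{250} + \frac{1}{50} × \frac{249}{250}
     = \frac{297}{12500}
P(D|+) = P(+|D)P(D)/P(+) = \frac{16}{99}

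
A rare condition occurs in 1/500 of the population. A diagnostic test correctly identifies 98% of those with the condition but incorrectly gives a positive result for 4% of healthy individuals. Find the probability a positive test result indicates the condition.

Let D = the rare event, + = positive/flagged.
P(D) = 1/500
P(+|D) = 98/100 = 49/50
P(+|D') = 4/100 = 1/25
P(+) = P(+|D)P(D) + P(+|D')P(D')
     = \frac{49}{50} × \frac{1}{500} + \frac{1}{25} × \frac{499}{500}
     = \frac{1047}{25000}
P(D|+) = P(+|D)P(D)/P(+) = \frac{49}{1047}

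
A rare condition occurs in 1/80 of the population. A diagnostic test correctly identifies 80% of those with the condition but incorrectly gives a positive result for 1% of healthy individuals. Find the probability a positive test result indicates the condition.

Let D = the rare event, + = positive/flagged.
P(D) = 1/80
P(+|D) = 80/100 = 4/5
P(+|D') = 1/100
P(+) = P(+|D)P(D) + P(+|D')P(D')
     = \frac{4}{5} × \frac{1}{80} + \frac{1}{100} × \frac{79}{80}
     = \frac{159}{8000}
P(D|+) = P(+|D)P(D)/P(+) = \frac{80}{159}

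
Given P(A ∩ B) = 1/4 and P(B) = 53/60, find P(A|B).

P(A|B) = P(A ∩ B) / P(B)
= (1/4) / (53/60)
= 15/53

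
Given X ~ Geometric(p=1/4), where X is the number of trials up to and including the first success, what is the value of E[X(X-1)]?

E[X(X-1)] = E[X² - X] = E[X²] - E[X]
E[X] = 4
E[X²] = Var(X) + (E[X])² = 12 + (4)² = 28
E[X(X-1)] = 28 - 4 = 24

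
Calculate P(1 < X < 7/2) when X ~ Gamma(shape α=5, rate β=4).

P(1 < X < 7/2) = ∫_{1}^{7/2} f(x) dx
where f(x) = \frac{128 x^{4} e^{- 4 x}}{3}
= \frac{-6513 + 103 e^{10}}{3 e^{14}}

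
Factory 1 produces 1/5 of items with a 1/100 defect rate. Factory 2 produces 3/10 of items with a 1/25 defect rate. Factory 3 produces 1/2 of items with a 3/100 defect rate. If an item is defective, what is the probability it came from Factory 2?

Using Bayes' theorem:
P(F1) = 1/5, P(D|F1) = 1/100
P(F2) = 3/10, P(D|F2) = 1/25
P(F3) = 1/2, P(D|F3) = 3/100
P(D) = P(D|F1)P(F1) + P(D|F2)P(F2) + P(D|F3)P(F3)
     = \frac{29}{1000}
P(F2|D) = P(D|F2)P(F2) / P(D)
= \frac{12}{29}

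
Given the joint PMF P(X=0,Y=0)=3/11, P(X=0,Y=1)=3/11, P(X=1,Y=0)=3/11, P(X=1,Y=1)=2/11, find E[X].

First find marginal of X:
P(X=0) = 6/11
P(X=1) = 5/11
E[X] = 0 × 6/11 + 1 × 5/11 = 5/11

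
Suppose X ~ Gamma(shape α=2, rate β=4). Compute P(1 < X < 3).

P(1 < X < 3) = ∫_{1}^{3} f(x) dx
where f(x) = 16 x e^{- 4 x}
= \frac{-13 + 5 e^{8}}{e^{12}}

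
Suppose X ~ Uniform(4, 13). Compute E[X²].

Using the identity E[X²] = Var(X) + (E[X])²:
E[X] = \frac{17}{2}
Var(X) = \frac{27}{4}
E[X²] = \frac{27}{4} + (\frac{17}{2})²
= 79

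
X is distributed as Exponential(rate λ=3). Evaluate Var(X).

For X ~ Exponential(rate λ=3):
Var(X) = \frac{1}{9}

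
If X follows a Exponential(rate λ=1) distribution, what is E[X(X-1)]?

E[X(X-1)] = E[X² - X] = E[X²] - E[X]
E[X] = 1
E[X²] = Var(X) + (E[X])² = 1 + (1)² = 2
E[X(X-1)] = 2 - 1 = 1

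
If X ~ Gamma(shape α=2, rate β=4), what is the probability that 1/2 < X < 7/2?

P(1/2 < X < 7/2) = ∫_{1/2}^{7/2} f(x) dx
where f(x) = 16 x e^{- 4 x}
= \frac{3 \left(-5 + e^{12}\right)}{e^{14}}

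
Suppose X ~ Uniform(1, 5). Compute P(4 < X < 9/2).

P(4 < X < 9/2) = ∫_{4}^{9/2} f(x) dx
where f(x) = \frac{1}{4}
= \frac{1}{8}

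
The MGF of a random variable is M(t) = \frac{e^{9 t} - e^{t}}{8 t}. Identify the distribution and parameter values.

The MGF M(t) = \frac{e^{9 t} - e^{t}}{8 t} is the standard form for the Uniform distribution.
Comparing with the known MGF formula identifies: Uniform(1, 9)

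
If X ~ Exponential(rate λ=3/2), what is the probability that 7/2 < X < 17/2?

P(7/2 < X < 17/2) = ∫_{7/2}^{17/2} f(x) dx
where f(x) = \frac{3 e^{- \frac{3 x}{2}}}{2}
= - \frac{1 - e^{\frac{15}{2}}}{e^{\frac{51}{4}}}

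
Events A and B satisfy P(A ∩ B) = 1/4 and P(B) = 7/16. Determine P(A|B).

P(A|B) = P(A ∩ B) / P(B)
= (1/4) / (7/16)
= 4/7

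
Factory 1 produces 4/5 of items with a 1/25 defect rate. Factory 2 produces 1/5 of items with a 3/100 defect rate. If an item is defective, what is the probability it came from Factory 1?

Using Bayes' theorem:
P(F1) = 4/5, P(D|F1) = 1/25
P(F2) = 1/5, P(D|F2) = 3/100
P(D) = P(D|F1)P(F1) + P(D|F2)P(F2)
     = \frac{19}{500}
P(F1|D) = P(D|F1)P(F1) / P(D)
= \frac{16}{19}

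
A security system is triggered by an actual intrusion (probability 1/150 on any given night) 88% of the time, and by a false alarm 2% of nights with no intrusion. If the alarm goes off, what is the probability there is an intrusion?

Let D = the rare event, + = positive/flagged.
P(D) = 1/150
P(+|D) = 88/100 = 22/25
P(+|D') = 2/100 = 1/50
P(+) = P(+|D)P(D) + P(+|D')P(D')
     = \frac{22}{25} × \frac{1}{150} + \frac{1}{50} × \frac{149}{150}
     = \frac{193}{7500}
P(D|+) = P(+|D)P(D)/P(+) = \frac{44}{193}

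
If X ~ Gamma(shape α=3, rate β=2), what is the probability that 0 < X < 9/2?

P(0 < X < 9/2) = ∫_{0}^{9/2} f(x) dx
where f(x) = 4 x^{2} e^{- 2 x}
= 1 - \frac{101}{2 e^{9}}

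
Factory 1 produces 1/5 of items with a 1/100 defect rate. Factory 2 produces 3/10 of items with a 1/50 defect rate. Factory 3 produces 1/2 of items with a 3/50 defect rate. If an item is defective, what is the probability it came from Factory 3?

Using Bayes' theorem:
P(F1) = 1/5, P(D|F1) = 1/100
P(F2) = 3/10, P(D|F2) = 1/50
P(F3) = 1/2, P(D|F3) = 3/50
P(D) = P(D|F1)P(F1) + P(D|F2)P(F2) + P(D|F3)P(F3)
     = \frac{19}{500}
P(F3|D) = P(D|F3)P(F3) / P(D)
= \frac{15}{19}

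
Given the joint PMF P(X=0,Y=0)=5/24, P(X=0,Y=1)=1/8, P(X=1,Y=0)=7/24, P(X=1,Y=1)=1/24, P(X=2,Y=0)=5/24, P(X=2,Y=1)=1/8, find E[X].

First find marginal of X:
P(X=0) = 1/3
P(X=1) = 1/3
P(X=2) = 1/3
E[X] = 0 × 1/3 + 1 × 1/3 + 2 × 1/3 = 1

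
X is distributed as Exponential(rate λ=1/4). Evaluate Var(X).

For X ~ Exponential(rate λ=1/4):
Var(X) = 16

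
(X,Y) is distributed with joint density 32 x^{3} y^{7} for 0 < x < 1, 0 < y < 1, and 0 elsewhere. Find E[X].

E[X] = ∫_0^1 ∫_0^1 x × f(x,y) dy dx
= ∫_0^1 ∫_0^1 x × (32 x^{3} y^{7}) dy dx
= \frac{4}{5}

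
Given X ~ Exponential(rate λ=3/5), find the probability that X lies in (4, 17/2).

P(4 < X < 17/2) = ∫_{4}^{17/2} f(x) dx
where f(x) = \frac{3 e^{- \frac{3 x}{5}}}{5}
= - \frac{1}{e^{\frac{51}{10}}} + e^{- \frac{12}{5}}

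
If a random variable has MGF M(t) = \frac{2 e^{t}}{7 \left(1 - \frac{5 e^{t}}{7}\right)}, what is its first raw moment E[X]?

To find E[X], compute M^(1)(0):
M^(1)(t) = \frac{2 e^{t}}{7 \left(1 - \frac{5 e^{t}}{7}\right)} + \frac{10 e^{2 t}}{49 \left(1 - \frac{5 e^{t}}{7}\right)^{2}}
M^(1)(0) = \frac{7}{2}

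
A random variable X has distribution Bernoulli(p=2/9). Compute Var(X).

For X ~ Bernoulli(p=2/9):
Var(X) = \frac{14}{81}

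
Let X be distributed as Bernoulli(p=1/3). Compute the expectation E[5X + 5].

For X ~ Bernoulli(p=1/3):
E[X] = \frac{1}{3}
E[5X + 5] = 5 × E[X] + 5 = \frac{20}{3}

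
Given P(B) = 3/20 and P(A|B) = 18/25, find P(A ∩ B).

By definition, P(A|B) = P(A ∩ B) / P(B)
So P(A ∩ B) = P(A|B) × P(B)
= 18/25 × 3/20
= 27/250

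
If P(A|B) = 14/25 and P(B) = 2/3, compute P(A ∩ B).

By definition, P(A|B) = P(A ∩ B) / P(B)
So P(A ∩ B) = P(A|B) × P(B)
= 14/25 × 2/3
= 28/75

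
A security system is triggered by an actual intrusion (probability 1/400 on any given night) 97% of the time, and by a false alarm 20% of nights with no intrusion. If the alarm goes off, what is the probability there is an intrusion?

Let D = the rare event, + = positive/flagged.
P(D) = 1/400
P(+|D) = 97/100
P(+|D') = 20/100 = 1/5
P(+) = P(+|D)P(D) + P(+|D')P(D')
     = \frac{97}{100} × \frac{1}{400} + \frac{1}{5} × \frac{399}{400}
     = \frac{8077}{40000}
P(D|+) = P(+|D)P(D)/P(+) = \frac{97}{8077}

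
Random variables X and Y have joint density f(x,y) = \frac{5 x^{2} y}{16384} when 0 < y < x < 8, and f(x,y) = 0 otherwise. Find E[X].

f_X(x) = ∫_0^x \frac{5 x^{2} y}{16384} dy = \frac{5 x^{4}}{32768}
E[X] = ∫_0^8 x × (\frac{5 x^{4}}{32768}) dx = \frac{20}{3}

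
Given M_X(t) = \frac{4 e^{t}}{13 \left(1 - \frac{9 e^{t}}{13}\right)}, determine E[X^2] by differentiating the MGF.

To find E[X^2], compute M^(2)(0):
M^(1)(t) = \frac{4 e^{t}}{13 \left(1 - \frac{9 e^{t}}{13}\right)} + \frac{36 e^{2 t}}{169 \left(1 - \frac{9 e^{t}}{13}\right)^{2}}
M^(2)(t) = \frac{4 e^{t}}{13 \left(1 - \frac{9 e^{t}}{13}\right)} + \frac{108 e^{2 t}}{169 \left(1 - \frac{9 e^{t}}{13}\right)^{2}} + \frac{648 e^{3 t}}{2197 \left(1 - \frac{9 e^{t}}{13}\right)^{3}}
M^(2)(0) = \frac{143}{8}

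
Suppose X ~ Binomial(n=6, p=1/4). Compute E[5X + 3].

For X ~ Binomial(n=6, p=1/4):
E[X] = \frac{3}{2}
E[5X + 3] = 5 × E[X] + 3 = \frac{21}{2}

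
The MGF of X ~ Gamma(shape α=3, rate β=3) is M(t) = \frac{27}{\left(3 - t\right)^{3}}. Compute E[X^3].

To find E[X^3], compute M^(3)(0):
M^(1)(t) = \frac{81}{\left(3 - t\right)^{4}}
M^(2)(t) = \frac{324}{\left(3 - t\right)^{5}}
M^(3)(t) = \frac{1620}{\left(3 - t\right)^{6}}
M^(3)(0) = \frac{20}{9}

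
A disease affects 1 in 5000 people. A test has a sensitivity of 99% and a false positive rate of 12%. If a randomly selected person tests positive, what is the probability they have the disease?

Let D = the rare event, + = positive/flagged.
P(D) = 1/5000
P(+|D) = 99/100
P(+|D') = 12/100 = 3/25
P(+) = P(+|D)P(D) + P(+|D')P(D')
     = \frac{99}{100} × \frac{1}{5000} + \frac{3}{25} × \frac{4999}{5000}
     = \frac{60087}{500000}
P(D|+) = P(+|D)P(D)/P(+) = \frac{33}{20029}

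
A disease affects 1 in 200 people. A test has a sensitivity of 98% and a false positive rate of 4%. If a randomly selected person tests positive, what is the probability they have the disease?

Let D = the rare event, + = positive/flagged.
P(D) = 1/200
P(+|D) = 98/100 = 49/50
P(+|D') = 4/100 = 1/25
P(+) = P(+|D)P(D) + P(+|D')P(D')
     = \frac{49}{50} × \frac{1}{200} + \frac{1}{25} × \frac{199}{200}
     = \frac{447}{10000}
P(D|+) = P(+|D)P(D)/P(+) = \frac{49}{447}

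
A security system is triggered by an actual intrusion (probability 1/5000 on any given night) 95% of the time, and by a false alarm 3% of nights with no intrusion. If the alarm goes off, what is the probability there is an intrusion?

Let D = the rare event, + = positive/flagged.
P(D) = 1/5000
P(+|D) = 95/100 = 19/20
P(+|D') = 3/100
P(+) = P(+|D)P(D) + P(+|D')P(D')
     = \frac{19}{20} × \frac{1}{5000} + \frac{3}{100} × \frac{4999}{5000}
     = \frac{3773}{125000}
P(D|+) = P(+|D)P(D)/P(+) = \frac{95}{15092}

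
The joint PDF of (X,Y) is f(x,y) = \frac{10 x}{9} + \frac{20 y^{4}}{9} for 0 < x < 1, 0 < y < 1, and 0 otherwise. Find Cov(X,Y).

E[XY] = ∫∫ xy × f(x,y) dx dy = \frac{10}{27}
E[X] = \frac{16}{27}
E[Y] = \frac{35}{54}
Cov(X,Y) = E[XY] - E[X]E[Y] = - \frac{10}{729}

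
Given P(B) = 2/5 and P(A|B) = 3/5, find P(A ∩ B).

By definition, P(A|B) = P(A ∩ B) / P(B)
So P(A ∩ B) = P(A|B) × P(B)
= 3/5 × 2/5
= 6/25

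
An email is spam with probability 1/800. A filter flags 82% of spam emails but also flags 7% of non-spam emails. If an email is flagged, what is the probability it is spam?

Let D = the rare event, + = positive/flagged.
P(D) = 1/800
P(+|D) = 82/100 = 41/50
P(+|D') = 7/100
P(+) = P(+|D)P(D) + P(+|D')P(D')
     = \frac{41}{50} × \frac{1}{800} + \frac{7}{100} × \frac{799}{800}
     = \frac{227}{3200}
P(D|+) = P(+|D)P(D)/P(+) = \frac{82}{5675}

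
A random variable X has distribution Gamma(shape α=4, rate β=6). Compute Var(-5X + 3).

For X ~ Gamma(shape α=4, rate β=6):
Var(X) = \frac{1}{9}
Var(-5X + 3) = (-5)² × Var(X) = 25 × \frac{1}{9} = \frac{25}{9}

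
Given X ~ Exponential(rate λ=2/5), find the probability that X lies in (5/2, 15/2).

P(5/2 < X < 15/2) = ∫_{5/2}^{15/2} f(x) dx
where f(x) = \frac{2 e^{- \frac{2 x}{5}}}{5}
= - \frac{1 - e^{2}}{e^{3}}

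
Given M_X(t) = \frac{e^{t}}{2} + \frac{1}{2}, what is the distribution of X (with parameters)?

The MGF M(t) = \frac{e^{t}}{2} + \frac{1}{2} is the standard form for the Bernoulli distribution.
Comparing with the known MGF formula identifies: Bernoulli(p=1/2)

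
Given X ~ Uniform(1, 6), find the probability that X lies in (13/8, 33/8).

P(13/8 < X < 33/8) = ∫_{13/8}^{33/8} f(x) dx
where f(x) = \frac{1}{5}
= \frac{1}{2}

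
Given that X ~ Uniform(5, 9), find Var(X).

For X ~ Uniform(5, 9):
Var(X) = \frac{4}{3}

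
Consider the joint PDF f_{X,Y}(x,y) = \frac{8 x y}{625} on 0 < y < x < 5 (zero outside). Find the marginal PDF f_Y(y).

f_Y(y) = ∫_y^5 \frac{8 x y}{625} dx = \frac{4 y \left(25 - y^{2}\right)}{625}
for 0 < y < 5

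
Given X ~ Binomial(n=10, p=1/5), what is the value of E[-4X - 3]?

For X ~ Binomial(n=10, p=1/5):
E[X] = 2
E[-4X - 3] = -4 × E[X] - 3 = -11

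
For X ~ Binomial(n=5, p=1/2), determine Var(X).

For X ~ Binomial(n=5, p=1/2):
Var(X) = \frac{5}{4}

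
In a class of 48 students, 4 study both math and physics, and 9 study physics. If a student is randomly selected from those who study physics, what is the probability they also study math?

P(A ∩ B) = 4/48 = 1/12
P(B) = 9/48 = 3/16
P(A|B) = P(A ∩ B) / P(B) = (1/12) / (3/16) = 4/9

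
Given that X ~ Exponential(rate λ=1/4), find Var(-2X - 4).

For X ~ Exponential(rate λ=1/4):
Var(X) = 16
Var(-2X - 4) = (-2)² × Var(X) = 4 × 16 = 64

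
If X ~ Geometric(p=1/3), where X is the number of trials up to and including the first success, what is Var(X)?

For X ~ Geometric(p=1/3), where X is the number of trials up to and including the first success:
Var(X) = 6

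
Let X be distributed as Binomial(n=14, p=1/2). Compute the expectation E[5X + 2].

For X ~ Binomial(n=14, p=1/2):
E[X] = 7
E[5X + 2] = 5 × E[X] + 2 = 37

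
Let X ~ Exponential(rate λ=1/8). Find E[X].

For X ~ Exponential(rate λ=1/8), the expected value is:
E[X] = 8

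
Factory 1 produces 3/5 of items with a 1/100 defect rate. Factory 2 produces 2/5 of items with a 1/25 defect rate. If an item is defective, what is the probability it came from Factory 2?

Using Bayes' theorem:
P(F1) = 3/5, P(D|F1) = 1/100
P(F2) = 2/5, P(D|F2) = 1/25
P(D) = P(D|F1)P(F1) + P(D|F2)P(F2)
     = \frac{11}{500}
P(F2|D) = P(D|F2)P(F2) / P(D)
= \frac{8}{11}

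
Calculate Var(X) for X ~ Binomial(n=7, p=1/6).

For X ~ Binomial(n=7, p=1/6):
Var(X) = \frac{35}{36}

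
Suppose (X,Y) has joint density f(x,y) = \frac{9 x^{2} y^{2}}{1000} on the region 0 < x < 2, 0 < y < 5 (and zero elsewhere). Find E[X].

f_X(x) = ∫_0^5 \frac{9 x^{2} y^{2}}{1000} dy = \frac{3 x^{2}}{8}
E[X] = ∫_0^2 x × (\frac{3 x^{2}}{8}) dx = \frac{3}{2}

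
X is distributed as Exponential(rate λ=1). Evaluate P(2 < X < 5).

P(2 < X < 5) = ∫_{2}^{5} f(x) dx
where f(x) = e^{- x}
= - \frac{1 - e^{3}}{e^{5}}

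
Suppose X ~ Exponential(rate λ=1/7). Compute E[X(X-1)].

E[X(X-1)] = E[X² - X] = E[X²] - E[X]
E[X] = 7
E[X²] = Var(X) + (E[X])² = 49 + (7)² = 98
E[X(X-1)] = 98 - 7 = 91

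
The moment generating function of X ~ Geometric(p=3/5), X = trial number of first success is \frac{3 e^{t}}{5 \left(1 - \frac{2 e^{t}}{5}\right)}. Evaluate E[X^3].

To find E[X^3], compute M^(3)(0):
M^(1)(t) = \frac{3 e^{t}}{5 \left(1 - \frac{2 e^{t}}{5}\right)} + \frac{6 e^{2 t}}{25 \left(1 - \frac{2 e^{t}}{5}\right)^{2}}
M^(2)(t) = \frac{3 e^{t}}{5 \left(1 - \frac{2 e^{t}}{5}\right)} + \frac{18 e^{2 t}}{25 \left(1 - \frac{2 e^{t}}{5}\right)^{2}} + \frac{24 e^{3 t}}{125 \left(1 - \frac{2 e^{t}}{5}\right)^{3}}
M^(3)(t) = \frac{3 e^{t}}{5 \left(1 - \frac{2 e^{t}}{5}\right)} + \frac{42 e^{2 t}}{25 \left(1 - \frac{2 e^{t}}{5}\right)^{2}} + \frac{144 e^{3 t}}{125 \left(1 - \frac{2 e^{t}}{5}\right)^{3}} + \frac{144 e^{4 t}}{625 \left(1 - \frac{2 e^{t}}{5}\right)^{4}}
M^(3)(0) = \frac{115}{9}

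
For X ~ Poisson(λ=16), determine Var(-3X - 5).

For X ~ Poisson(λ=16):
Var(X) = 16
Var(-3X - 5) = (-3)² × Var(X) = 9 × 16 = 144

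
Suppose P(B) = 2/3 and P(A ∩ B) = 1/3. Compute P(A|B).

P(A|B) = P(A ∩ B) / P(B)
= (1/3) / (2/3)
= 1/2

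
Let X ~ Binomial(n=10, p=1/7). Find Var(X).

For X ~ Binomial(n=10, p=1/7):
Var(X) = \frac{60}{49}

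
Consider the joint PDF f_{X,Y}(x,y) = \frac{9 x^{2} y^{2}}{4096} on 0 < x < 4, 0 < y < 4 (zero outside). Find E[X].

f_X(x) = ∫_0^4 \frac{9 x^{2} y^{2}}{4096} dy = \frac{3 x^{2}}{64}
E[X] = ∫_0^4 x × (\frac{3 x^{2}}{64}) dx = 3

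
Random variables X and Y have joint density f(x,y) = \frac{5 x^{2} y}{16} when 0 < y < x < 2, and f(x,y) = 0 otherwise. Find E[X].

f_X(x) = ∫_0^x \frac{5 x^{2} y}{16} dy = \frac{5 x^{4}}{32}
E[X] = ∫_0^2 x × (\frac{5 x^{4}}{32}) dx = \frac{5}{3}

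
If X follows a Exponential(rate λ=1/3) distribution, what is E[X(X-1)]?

E[X(X-1)] = E[X² - X] = E[X²] - E[X]
E[X] = 3
E[X²] = Var(X) + (E[X])² = 9 + (3)² = 18
E[X(X-1)] = 18 - 3 = 15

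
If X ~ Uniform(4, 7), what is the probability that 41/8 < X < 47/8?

P(41/8 < X < 47/8) = ∫_{41/8}^{47/8} f(x) dx
where f(x) = \frac{1}{3}
= \frac{1}{4}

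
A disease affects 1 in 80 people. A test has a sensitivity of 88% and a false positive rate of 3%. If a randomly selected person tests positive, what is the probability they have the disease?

Let D = the rare event, + = positive/flagged.
P(D) = 1/80
P(+|D) = 88/100 = 22/25
P(+|D') = 3/100
P(+) = P(+|D)P(D) + P(+|D')P(D')
     = \frac{22}{25} × \frac{1}{80} + \frac{3}{100} × \frac{79}{80}
     = \frac{13}{320}
P(D|+) = P(+|D)P(D)/P(+) = \frac{88}{325}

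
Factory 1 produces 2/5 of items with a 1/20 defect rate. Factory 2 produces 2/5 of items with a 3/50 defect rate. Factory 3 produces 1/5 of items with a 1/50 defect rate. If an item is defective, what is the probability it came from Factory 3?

Using Bayes' theorem:
P(F1) = 2/5, P(D|F1) = 1/20
P(F2) = 2/5, P(D|F2) = 3/50
P(F3) = 1/5, P(D|F3) = 1/50
P(D) = P(D|F1)P(F1) + P(D|F2)P(F2) + P(D|F3)P(F3)
     = \frac{6}{125}
P(F3|D) = P(D|F3)P(F3) / P(D)
= \frac{1}{12}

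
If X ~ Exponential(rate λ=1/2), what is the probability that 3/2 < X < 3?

P(3/2 < X < 3) = ∫_{3/2}^{3} f(x) dx
where f(x) = \frac{e^{- \frac{x}{2}}}{2}
= - \frac{1}{e^{\frac{3}{2}}} + e^{- \frac{3}{4}}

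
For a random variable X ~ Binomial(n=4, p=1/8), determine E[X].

For X ~ Binomial(n=4, p=1/8), the expected value is:
E[X] = \frac{1}{2}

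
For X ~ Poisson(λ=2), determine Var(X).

For X ~ Poisson(λ=2):
Var(X) = 2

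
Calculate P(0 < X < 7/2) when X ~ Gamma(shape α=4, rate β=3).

P(0 < X < 7/2) = ∫_{0}^{7/2} f(x) dx
where f(x) = \frac{27 x^{3} e^{- 3 x}}{2}
= 1 - \frac{4153}{16 e^{\frac{21}{2}}}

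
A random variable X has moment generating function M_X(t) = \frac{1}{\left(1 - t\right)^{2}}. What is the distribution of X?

The MGF M(t) = \frac{1}{\left(1 - t\right)^{2}} is the standard form for the Gamma distribution.
Comparing with the known MGF formula identifies: Gamma(shape α=2, rate β=1)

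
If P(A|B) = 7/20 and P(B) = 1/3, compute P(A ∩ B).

By definition, P(A|B) = P(A ∩ B) / P(B)
So P(A ∩ B) = P(A|B) × P(B)
= 7/20 × 1/3
= 7/60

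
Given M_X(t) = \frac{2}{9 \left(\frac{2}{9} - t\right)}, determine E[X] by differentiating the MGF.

To find E[X], compute M^(1)(0):
M^(1)(t) = \frac{2}{9 \left(\frac{2}{9} - t\right)^{2}}
M^(1)(0) = \frac{9}{2}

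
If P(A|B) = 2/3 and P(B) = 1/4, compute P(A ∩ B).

By definition, P(A|B) = P(A ∩ B) / P(B)
So P(A ∩ B) = P(A|B) × P(B)
= 2/3 × 1/4
= 1/6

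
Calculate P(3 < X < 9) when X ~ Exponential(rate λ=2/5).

P(3 < X < 9) = ∫_{3}^{9} f(x) dx
where f(x) = \frac{2 e^{- \frac{2 x}{5}}}{5}
= - \frac{1 - e^{\frac{12}{5}}}{e^{\frac{18}{5}}}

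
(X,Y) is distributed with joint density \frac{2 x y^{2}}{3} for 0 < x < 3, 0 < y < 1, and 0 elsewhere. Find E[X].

f_X(x) = ∫_0^1 \frac{2 x y^{2}}{3} dy = \frac{2 x}{9}
E[X] = ∫_0^3 x × (\frac{2 x}{9}) dx = 2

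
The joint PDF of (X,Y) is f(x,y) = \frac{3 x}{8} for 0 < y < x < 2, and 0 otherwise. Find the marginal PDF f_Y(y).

f_Y(y) = ∫_y^2 \frac{3 x}{8} dx = \frac{3}{4} - \frac{3 y^{2}}{16}
for 0 < y < 2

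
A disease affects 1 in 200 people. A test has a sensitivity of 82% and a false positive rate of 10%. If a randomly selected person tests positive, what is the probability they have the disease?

Let D = the rare event, + = positive/flagged.
P(D) = 1/200
P(+|D) = 82/100 = 41/50
P(+|D') = 10/100 = 1/10
P(+) = P(+|D)P(D) + P(+|D')P(D')
     = \frac{41}{50} × \frac{1}{200} + \frac{1}{10} × \frac{199}{200}
     = \frac{259}{2500}
P(D|+) = P(+|D)P(D)/P(+) = \frac{41}{1036}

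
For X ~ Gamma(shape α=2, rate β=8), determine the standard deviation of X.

For X ~ Gamma(shape α=2, rate β=8):
Var(X) = \frac{1}{32}
SD(X) = √(Var(X)) = √(\frac{1}{32}) = \frac{\sqrt{2}}{8}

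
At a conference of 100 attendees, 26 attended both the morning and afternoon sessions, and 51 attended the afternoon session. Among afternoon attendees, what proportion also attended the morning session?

P(A ∩ B) = 26/100 = 13/50
P(B) = 51/100
P(A|B) = P(A ∩ B) / P(B) = (13/50) / (51/100) = 26/51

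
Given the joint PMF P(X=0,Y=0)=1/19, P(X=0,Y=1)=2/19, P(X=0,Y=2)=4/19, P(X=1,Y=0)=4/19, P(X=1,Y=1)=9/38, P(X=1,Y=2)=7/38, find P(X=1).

P(X=1) = P(X=1,Y=0) + P(X=1,Y=1) + P(X=1,Y=2)
= 4/19 + 9/38 + 7/38
= 12/19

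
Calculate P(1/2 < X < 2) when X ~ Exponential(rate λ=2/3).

P(1/2 < X < 2) = ∫_{1/2}^{2} f(x) dx
where f(x) = \frac{2 e^{- \frac{2 x}{3}}}{3}
= - \frac{1 - e}{e^{\frac{4}{3}}}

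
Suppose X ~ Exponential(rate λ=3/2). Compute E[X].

For X ~ Exponential(rate λ=3/2), the expected value is:
E[X] = \frac{2}{3}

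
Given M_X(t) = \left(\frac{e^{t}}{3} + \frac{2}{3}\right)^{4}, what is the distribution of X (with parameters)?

The MGF M(t) = \left(\frac{e^{t}}{3} + \frac{2}{3}\right)^{4} is the standard form for the Binomial distribution.
Comparing with the known MGF formula identifies: Binomial(n=4, p=1/3)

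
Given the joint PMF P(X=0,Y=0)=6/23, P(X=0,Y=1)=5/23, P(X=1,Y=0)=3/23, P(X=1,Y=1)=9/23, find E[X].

First find marginal of X:
P(X=0) = 11/23
P(X=1) = 12/23
E[X] = 0 × 11/23 + 1 × 12/23 = 12/23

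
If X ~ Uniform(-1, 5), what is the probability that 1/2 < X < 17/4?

P(1/2 < X < 17/4) = ∫_{1/2}^{17/4} f(x) dx
where f(x) = \frac{1}{6}
= \frac{5}{8}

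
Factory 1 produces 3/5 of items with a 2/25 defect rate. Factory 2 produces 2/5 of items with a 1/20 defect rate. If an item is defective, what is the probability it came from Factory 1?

Using Bayes' theorem:
P(F1) = 3/5, P(D|F1) = 2/25
P(F2) = 2/5, P(D|F2) = 1/20
P(D) = P(D|F1)P(F1) + P(D|F2)P(F2)
     = \frac{17}{250}
P(F1|D) = P(D|F1)P(F1) / P(D)
= \frac{12}{17}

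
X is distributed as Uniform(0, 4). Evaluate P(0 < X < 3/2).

P(0 < X < 3/2) = ∫_{0}^{3/2} f(x) dx
where f(x) = \frac{1}{4}
= \frac{3}{8}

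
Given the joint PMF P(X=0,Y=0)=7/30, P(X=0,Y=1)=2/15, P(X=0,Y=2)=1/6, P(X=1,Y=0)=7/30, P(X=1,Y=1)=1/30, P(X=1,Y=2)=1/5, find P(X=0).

P(X=0) = P(X=0,Y=0) + P(X=0,Y=1) + P(X=0,Y=2)
= 7/30 + 2/15 + 1/6
= 8/15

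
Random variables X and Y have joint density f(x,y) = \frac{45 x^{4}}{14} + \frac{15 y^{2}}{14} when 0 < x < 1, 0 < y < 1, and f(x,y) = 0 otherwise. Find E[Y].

E[Y] = ∫_0^1 ∫_0^1 y × f(x,y) dx dy
= \frac{33}{56}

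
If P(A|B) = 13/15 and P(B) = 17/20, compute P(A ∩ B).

By definition, P(A|B) = P(A ∩ B) / P(B)
So P(A ∩ B) = P(A|B) × P(B)
= 13/15 × 17/20
= 221/300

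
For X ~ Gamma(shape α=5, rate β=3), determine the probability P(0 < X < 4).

P(0 < X < 4) = ∫_{0}^{4} f(x) dx
where f(x) = \frac{81 x^{4} e^{- 3 x}}{8}
= 1 - \frac{1237}{e^{12}}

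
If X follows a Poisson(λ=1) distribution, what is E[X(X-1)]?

E[X(X-1)] = E[X² - X] = E[X²] - E[X]
E[X] = 1
E[X²] = Var(X) + (E[X])² = 1 + (1)² = 2
E[X(X-1)] = 2 - 1 = 1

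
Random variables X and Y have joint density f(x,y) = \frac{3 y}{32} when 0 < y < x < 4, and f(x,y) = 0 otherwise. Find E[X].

f_X(x) = ∫_0^x \frac{3 y}{32} dy = \frac{3 x^{2}}{64}
E[X] = ∫_0^4 x × (\frac{3 x^{2}}{64}) dx = 3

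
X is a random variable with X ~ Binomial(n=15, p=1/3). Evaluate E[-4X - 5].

For X ~ Binomial(n=15, p=1/3):
E[X] = 5
E[-4X - 5] = -4 × E[X] - 5 = -25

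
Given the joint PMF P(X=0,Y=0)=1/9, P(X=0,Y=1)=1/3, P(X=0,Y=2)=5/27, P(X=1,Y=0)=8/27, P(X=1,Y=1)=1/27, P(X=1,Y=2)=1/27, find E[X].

First find marginal of X:
P(X=0) = 17/27
P(X=1) = 10/27
E[X] = 0 × 17/27 + 1 × 10/27 = 10/27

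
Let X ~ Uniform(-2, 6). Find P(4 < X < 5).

P(4 < X < 5) = ∫_{4}^{5} f(x) dx
where f(x) = \frac{1}{8}
= \frac{1}{8}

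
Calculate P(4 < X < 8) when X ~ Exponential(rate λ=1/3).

P(4 < X < 8) = ∫_{4}^{8} f(x) dx
where f(x) = \frac{e^{- \frac{x}{3}}}{3}
= - \frac{1 - e^{\frac{4}{3}}}{e^{\frac{8}{3}}}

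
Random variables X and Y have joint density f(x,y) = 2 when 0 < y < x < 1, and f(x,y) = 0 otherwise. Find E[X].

f_X(x) = ∫_0^x 2 dy = 2 x
E[X] = ∫_0^1 x × (2 x) dx = \frac{2}{3}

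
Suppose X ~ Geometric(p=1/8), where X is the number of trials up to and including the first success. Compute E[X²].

Using the identity E[X²] = Var(X) + (E[X])²:
E[X] = 8
Var(X) = 56
E[X²] = 56 + (8)²
= 120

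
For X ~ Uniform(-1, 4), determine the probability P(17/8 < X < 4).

P(17/8 < X < 4) = ∫_{17/8}^{4} f(x) dx
where f(x) = \frac{1}{5}
= \frac{3}{8}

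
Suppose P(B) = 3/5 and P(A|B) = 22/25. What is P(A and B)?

By definition, P(A|B) = P(A ∩ B) / P(B)
So P(A ∩ B) = P(A|B) × P(B)
= 22/25 × 3/5
= 66/125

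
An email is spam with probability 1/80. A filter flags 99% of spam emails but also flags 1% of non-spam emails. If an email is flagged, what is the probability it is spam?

Let D = the rare event, + = positive/flagged.
P(D) = 1/80
P(+|D) = 99/100
P(+|D') = 1/100
P(+) = P(+|D)P(D) + P(+|D')P(D')
     = \frac{99}{100} × \frac{1}{80} + \frac{1}{100} × \frac{79}{80}
     = \frac{89}{4000}
P(D|+) = P(+|D)P(D)/P(+) = \frac{99}{178}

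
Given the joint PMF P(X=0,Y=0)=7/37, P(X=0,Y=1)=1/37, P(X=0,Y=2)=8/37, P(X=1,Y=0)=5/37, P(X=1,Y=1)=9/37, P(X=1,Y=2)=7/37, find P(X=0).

P(X=0) = P(X=0,Y=0) + P(X=0,Y=1) + P(X=0,Y=2)
= 7/37 + 1/37 + 8/37
= 16/37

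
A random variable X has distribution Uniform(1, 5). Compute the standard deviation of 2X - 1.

For X ~ Uniform(1, 5):
Var(X) = \frac{4}{3}
SD(X) = √(Var(X)) = √(\frac{4}{3}) = \frac{2 \sqrt{3}}{3}
SD(2X - 1) = |2| × SD(X) = 2 × \frac{2 \sqrt{3}}{3} = \frac{4 \sqrt{3}}{3}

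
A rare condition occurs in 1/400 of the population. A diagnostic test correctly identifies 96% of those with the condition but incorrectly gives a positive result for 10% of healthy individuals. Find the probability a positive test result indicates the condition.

Let D = the rare event, + = positive/flagged.
P(D) = 1/400
P(+|D) = 96/100 = 24/25
P(+|D') = 10/100 = 1/10
P(+) = P(+|D)P(D) + P(+|D')P(D')
     = \frac{24}{25} × \frac{1}{400} + \frac{1}{10} × \frac{399}{400}
     = \frac{2043}{20000}
P(D|+) = P(+|D)P(D)/P(+) = \frac{16}{681}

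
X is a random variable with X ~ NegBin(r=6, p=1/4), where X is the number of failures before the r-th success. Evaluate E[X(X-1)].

E[X(X-1)] = E[X² - X] = E[X²] - E[X]
E[X] = 18
E[X²] = Var(X) + (E[X])² = 72 + (18)² = 396
E[X(X-1)] = 396 - 18 = 378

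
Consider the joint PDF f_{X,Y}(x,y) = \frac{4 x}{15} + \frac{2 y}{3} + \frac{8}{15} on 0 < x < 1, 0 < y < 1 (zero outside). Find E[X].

E[X] = ∫_0^1 ∫_0^1 x × f(x,y) dy dx
= ∫_0^1 ∫_0^1 x × (\frac{4 x}{15} + \frac{2 y}{3} + \frac{8}{15}) dy dx
= \frac{47}{90}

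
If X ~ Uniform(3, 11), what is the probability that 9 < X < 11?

P(9 < X < 11) = ∫_{9}^{11} f(x) dx
where f(x) = \frac{1}{8}
= \frac{1}{4}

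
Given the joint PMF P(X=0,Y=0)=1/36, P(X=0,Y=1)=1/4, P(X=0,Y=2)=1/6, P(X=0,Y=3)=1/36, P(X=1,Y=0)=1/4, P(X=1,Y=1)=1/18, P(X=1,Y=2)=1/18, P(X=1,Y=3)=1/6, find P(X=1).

P(X=1) = P(X=1,Y=0) + P(X=1,Y=1) + P(X=1,Y=2) + P(X=1,Y=3)
= 1/4 + 1/18 + 1/18 + 1/6
= 19/36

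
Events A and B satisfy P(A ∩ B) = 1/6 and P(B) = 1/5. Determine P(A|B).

P(A|B) = P(A ∩ B) / P(B)
= (1/6) / (1/5)
= 5/6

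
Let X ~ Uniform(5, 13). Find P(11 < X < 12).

P(11 < X < 12) = ∫_{11}^{12} f(x) dx
where f(x) = \frac{1}{8}
= \frac{1}{8}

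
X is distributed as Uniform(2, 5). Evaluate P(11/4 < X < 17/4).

P(11/4 < X < 17/4) = ∫_{11/4}^{17/4} f(x) dx
where f(x) = \frac{1}{3}
= \frac{1}{2}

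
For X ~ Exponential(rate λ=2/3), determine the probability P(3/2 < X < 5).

P(3/2 < X < 5) = ∫_{3/2}^{5} f(x) dx
where f(x) = \frac{2 e^{- \frac{2 x}{3}}}{3}
= - \frac{1}{e^{\frac{10}{3}}} + e^{-1}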